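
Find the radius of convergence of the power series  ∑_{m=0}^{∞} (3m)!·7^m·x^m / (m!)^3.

R = 1/189

By the ratio test, |a_{m+1}/a_m| = (3m+1)·(3m+2)·(3m+3)/(m+1)³ · 7 → 189.
Hence the series converges for |x| < 1/(189) = 1/189, so the radius of convergence is 1/189.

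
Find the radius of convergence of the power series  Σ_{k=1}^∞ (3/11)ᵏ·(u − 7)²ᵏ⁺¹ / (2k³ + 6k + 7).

R = √33/3

Apply the ratio test: |a_{k+1}| / |a_k| = [(2k³ + 6k + 7)/(2(k+1)³ + 6(k+1) + 7)] · 3/11, which tends to 3/11 as k → ∞.
Since the exponent of (u − 7) increases by 2 each term, convergence requires |u − 7|² < 11/3, hence R = √33/3.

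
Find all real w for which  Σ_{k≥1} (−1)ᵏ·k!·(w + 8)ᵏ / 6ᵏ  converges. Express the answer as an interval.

{-8}

Apply the ratio test: |a_{k+1}| / |a_k| = (k+1) · 1/6, which tends to ∞ as k → ∞.
Since the ratio → ∞, the series diverges for every w ≠ -8, and R = 0.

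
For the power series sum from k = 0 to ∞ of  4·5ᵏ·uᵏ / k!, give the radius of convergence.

R = ∞

Ratio test: |a_{k+1}/a_k| = 4/4 · 5 · 1/(k+1) → 0 as k → ∞.
The limit is 0, so the series converges for all u; R = ∞.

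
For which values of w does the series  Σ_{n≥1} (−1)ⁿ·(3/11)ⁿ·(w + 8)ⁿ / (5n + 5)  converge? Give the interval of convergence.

(-35/3, -13/3]

Ratio test: |a_{n+1}/a_n| = [(5n + 5)/(5(n+1) + 5)] · 3/11 → 3/11 as n → ∞.
The series converges when 3/11 · |w + 8| < 1, giving R = 11/3.
When w = -13/3, an alternating series whose terms decrease to 0 in absolute value, so it converges by the Leibniz criterion.
Check w = -35/3: the terms are asymptotic to a nonzero constant times 1/n, so the series diverges by limit comparison with Σ 1/n.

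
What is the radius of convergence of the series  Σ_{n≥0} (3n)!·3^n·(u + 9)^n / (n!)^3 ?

R = 1/81

The ratio of consecutive coefficients is (3n+1)·(3n+2)·(3n+3)/(n+1)³ · 3 → 81.
The series converges when 81 · |u + 9| < 1, giving R = 1/81.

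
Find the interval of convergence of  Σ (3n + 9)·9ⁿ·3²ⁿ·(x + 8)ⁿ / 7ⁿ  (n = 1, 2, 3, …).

(-655/81, -641/81)

Ratio test: |a_{n+1}/a_n| = [(3(n+1) + 9)/(3n + 9)] · 9·9/7 → 81/7 as n → ∞.
The series converges when 81/7 · |x + 8| < 1, giving R = 7/81.
Check x = -641/81: the terms have absolute value of order n, which does not tend to 0, so the series diverges by the divergence test.
When x = -655/81, the n-th term does not approach 0; divergence by the term test.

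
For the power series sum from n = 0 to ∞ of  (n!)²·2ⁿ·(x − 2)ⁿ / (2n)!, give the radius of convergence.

Apply the ratio test: |a_{n+1}| / |a_n| = (n+1)²/[(2n+1)·(2n+2)] · 2, which tends to 1/2 as n → ∞.
The series converges when 1/2 · |x − 2| < 1, giving R = 2.

R = 2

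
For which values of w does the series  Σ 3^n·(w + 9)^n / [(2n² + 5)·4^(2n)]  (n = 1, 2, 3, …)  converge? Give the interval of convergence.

Apply the ratio test: |a_{n+1}| / |a_n| = [(2n² + 5)/(2(n+1)² + 5)] · 3/16, which tends to 3/16 as n → ∞.
Thus R = 1/(3/16) = 16/3.
Check w = -11/3: absolute convergence follows by limit comparison with Σ 1/n².
Check w = -43/3: the terms are on the order of 1/n², so the series converges absolutely by comparison with the p-series (p = 2 > 1).

[-43/3, -11/3]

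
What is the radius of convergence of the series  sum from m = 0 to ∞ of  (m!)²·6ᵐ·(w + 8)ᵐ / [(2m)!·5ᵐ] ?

By the ratio test, |a_{m+1}/a_m| = (m+1)²/[(2m+1)·(2m+2)] · 6/5 → 3/10.
Thus R = 1/(3/10) = 10/3.

R = 10/3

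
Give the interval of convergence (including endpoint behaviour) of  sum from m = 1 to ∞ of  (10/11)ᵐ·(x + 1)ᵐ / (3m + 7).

Apply the ratio test: |a_{m+1}| / |a_m| = [(3m + 7)/(3(m+1) + 7)] · 10/11, which tends to 10/11 as m → ∞.
Convergence for |x + 1| · 10/11 < 1, i.e. |x + 1| < 11/10. So R = 11/10.
When x = 1/10, the terms are asymptotic to a nonzero constant times 1/m, so the series diverges by limit comparison with Σ 1/m.
At x = -21/10: convergence follows from the alternating series test (terms decrease monotonically to 0).

[-21/10, 1/10)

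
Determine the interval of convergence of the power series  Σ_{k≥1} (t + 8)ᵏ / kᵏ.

(−∞, ∞)

Root test: |a_k|^(1/k) = 1/k → 0.
Since the k-th root of |a_k| tends to 0, the series converges for all real t; R = ∞.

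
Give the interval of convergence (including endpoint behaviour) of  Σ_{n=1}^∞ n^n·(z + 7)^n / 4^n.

{-7}

Applying the root test, |a_n|^(1/n) = n/4 → ∞.
Since the n-th root of |a_n| is unbounded, the series converges only at z = -7; R = 0.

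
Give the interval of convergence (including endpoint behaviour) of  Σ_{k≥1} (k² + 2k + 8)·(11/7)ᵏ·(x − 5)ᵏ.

(48/11, 62/11)

Ratio test: |a_{k+1}/a_k| = [((k+1)² + 2(k+1) + 8)/(k² + 2k + 8)] · 11/7 → 11/7 as k → ∞.
Convergence for |x − 5| · 11/7 < 1, i.e. |x − 5| < 7/11. So R = 7/11.
Check x = 62/11: the terms do not tend to 0, so the series diverges.
When x = 48/11, the terms do not tend to 0, so the series diverges.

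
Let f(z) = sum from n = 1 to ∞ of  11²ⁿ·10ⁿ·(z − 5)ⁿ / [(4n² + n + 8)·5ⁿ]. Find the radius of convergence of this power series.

R = 1/242

By the ratio test, |a_{n+1}/a_n| = [(4n² + n + 8)/(4(n+1)² + (n+1) + 8)] · 121·10/5 → 242.
Convergence for |z − 5| · 242 < 1, i.e. |z − 5| < 1/242. So R = 1/242.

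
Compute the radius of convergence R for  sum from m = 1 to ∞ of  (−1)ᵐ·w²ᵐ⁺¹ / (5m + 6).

R = 1

By the ratio test, |a_{m+1}/a_m| = (5m + 6)/(5(m+1) + 6) → 1.
Writing y = w², the series in y has radius 1, so |w| < √(1) = 1 and R = 1.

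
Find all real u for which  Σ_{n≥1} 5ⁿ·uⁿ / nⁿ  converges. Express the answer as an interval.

(−∞, ∞)

Root test: |a_n|^(1/n) = 5/n → 0.
Since the n-th root of |a_n| tends to 0, the series converges for all real u; R = ∞.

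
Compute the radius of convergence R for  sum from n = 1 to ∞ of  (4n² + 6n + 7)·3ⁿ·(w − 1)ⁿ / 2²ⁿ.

Apply the ratio test: |a_{n+1}| / |a_n| = [(4(n+1)² + 6(n+1) + 7)/(4n² + 6n + 7)] · 3/4, which tends to 3/4 as n → ∞.
Thus R = 1/(3/4) = 4/3.

R = 4/3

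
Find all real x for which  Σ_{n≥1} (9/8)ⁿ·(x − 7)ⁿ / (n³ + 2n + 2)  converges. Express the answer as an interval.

Ratio test: |a_{n+1}/a_n| = [(n³ + 2n + 2)/((n+1)³ + 2(n+1) + 2)] · 9/8 → 9/8 as n → ∞.
Hence the series converges for |x − 7| < 1/(9/8) = 8/9, so the radius of convergence is 8/9.
When x = 71/9, the series is dominated by a constant times Σ 1/n³, which converges (p = 3 > 1).
When x = 55/9, the series is dominated by a constant times Σ 1/n³, which converges (p = 3 > 1).

[55/9, 71/9]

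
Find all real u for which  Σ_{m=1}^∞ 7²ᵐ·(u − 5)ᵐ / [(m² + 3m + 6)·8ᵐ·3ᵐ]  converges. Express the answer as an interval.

[221/49, 269/49]

Apply the ratio test: |a_{m+1}| / |a_m| = [(m² + 3m + 6)/((m+1)² + 3(m+1) + 6)] · 49/(8·3), which tends to 49/24 as m → ∞.
Thus R = 1/(49/24) = 24/49.
Check u = 269/49: absolute convergence follows by limit comparison with Σ 1/m².
Check u = 221/49: the series is dominated by a constant times Σ 1/m², which converges (p = 2 > 1).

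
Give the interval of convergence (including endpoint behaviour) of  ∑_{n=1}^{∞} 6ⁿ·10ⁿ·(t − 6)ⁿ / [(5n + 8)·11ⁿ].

Ratio test: |a_{n+1}/a_n| = [(5n + 8)/(5(n+1) + 8)] · 6·10/11 → 60/11 as n → ∞.
The series converges when 60/11 · |t − 6| < 1, giving R = 11/60.
Endpoint t = 371/60: the terms behave like c/n; limit comparison with the harmonic series gives divergence.
At t = 349/60: the terms alternate in sign and decrease monotonically to 0 in absolute value (size ~ c/n), so the alternating series test gives convergence.

[349/60, 371/60)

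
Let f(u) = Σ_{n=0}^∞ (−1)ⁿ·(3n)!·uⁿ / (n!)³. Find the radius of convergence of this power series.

R = 1/27

By the ratio test, |a_{n+1}/a_n| = (3n+1)·(3n+2)·(3n+3)/(n+1)³ → 27.
The series converges when 27 · |u| < 1, giving R = 1/27.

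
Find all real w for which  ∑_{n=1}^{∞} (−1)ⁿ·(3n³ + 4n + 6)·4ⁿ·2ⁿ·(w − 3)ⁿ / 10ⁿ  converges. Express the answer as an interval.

(7/4, 17/4)

Apply the ratio test: |a_{n+1}| / |a_n| = [(3(n+1)³ + 4(n+1) + 6)/(3n³ + 4n + 6)] · 4·2/10, which tends to 4/5 as n → ∞.
Convergence for |w − 3| · 4/5 < 1, i.e. |w − 3| < 5/4. So R = 5/4.
Check w = 17/4: the terms have absolute value of order n³, which does not tend to 0, so the series diverges by the divergence test.
At w = 7/4: the terms have absolute value of order n³, which does not tend to 0, so the series diverges by the divergence test.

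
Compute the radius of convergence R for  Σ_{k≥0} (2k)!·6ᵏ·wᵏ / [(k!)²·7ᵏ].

By the ratio test, |a_{k+1}/a_k| = (2k+1)·(2k+2)/(k+1)² · 6/7 → 24/7.
Hence the series converges for |w| < 1/(24/7) = 7/24, so the radius of convergence is 7/24.

R = 7/24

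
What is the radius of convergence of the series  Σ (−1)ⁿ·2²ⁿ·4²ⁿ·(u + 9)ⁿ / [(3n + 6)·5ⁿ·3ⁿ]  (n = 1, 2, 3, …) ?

R = 15/64

The ratio of consecutive coefficients is [(3n + 6)/(3(n+1) + 6)] · 4·16/(5·3) → 64/15.
The series converges when 64/15 · |u + 9| < 1, giving R = 15/64.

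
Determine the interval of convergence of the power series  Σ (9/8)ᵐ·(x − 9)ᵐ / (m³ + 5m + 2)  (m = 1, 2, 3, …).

[73/9, 89/9]

Ratio test: |a_{m+1}/a_m| = [(m³ + 5m + 2)/((m+1)³ + 5(m+1) + 2)] · 9/8 → 9/8 as m → ∞.
Thus R = 1/(9/8) = 8/9.
When x = 89/9, absolute convergence follows by limit comparison with Σ 1/m³.
At x = 73/9: the series is dominated by a constant times Σ 1/m³, which converges (p = 3 > 1).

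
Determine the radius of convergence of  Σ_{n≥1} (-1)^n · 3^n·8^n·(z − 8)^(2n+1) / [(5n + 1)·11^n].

R = √66/12

The ratio of consecutive coefficients is [(5n + 1)/(5(n+1) + 1)] · 3·8/11 → 24/11.
Since the exponent of (z − 8) increases by 2 each term, convergence requires |z − 8|² < 11/24, hence R = √66/12.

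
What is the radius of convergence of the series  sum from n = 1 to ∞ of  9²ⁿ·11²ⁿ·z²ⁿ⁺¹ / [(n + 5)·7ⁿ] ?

The ratio of consecutive coefficients is [(n + 5)/((n+1) + 5)] · 81·121/7 → 9801/7.
Successive powers of z differ by 2, so the series converges when |z|² · 9801/7 < 1, i.e. |z| < √(7/9801). So R = √7/99.

R = √7/99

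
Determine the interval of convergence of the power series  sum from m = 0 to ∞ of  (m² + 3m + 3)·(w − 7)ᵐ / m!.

(−∞, ∞)

The ratio of consecutive coefficients is ((m+1)² + 3(m+1) + 3)/(m² + 3m + 3) · 1/(m+1) → 0.
Since the limit is 0 < 1 for every w, the series converges on all of ℝ and R = ∞.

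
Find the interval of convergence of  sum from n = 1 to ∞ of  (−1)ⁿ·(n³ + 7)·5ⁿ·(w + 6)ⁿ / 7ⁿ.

By the ratio test, |a_{n+1}/a_n| = [((n+1)³ + 7)/(n³ + 7)] · 5/7 → 5/7.
Convergence for |w + 6| · 5/7 < 1, i.e. |w + 6| < 7/5. So R = 7/5.
Check w = -23/5: the n-th term does not approach 0; divergence by the term test.
When w = -37/5, the terms have absolute value of order n³, which does not tend to 0, so the series diverges by the divergence test.

(-37/5, -23/5)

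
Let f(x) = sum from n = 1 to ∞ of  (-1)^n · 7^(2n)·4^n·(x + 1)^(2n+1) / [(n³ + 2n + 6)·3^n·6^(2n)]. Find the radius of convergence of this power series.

Ratio test: |a_{n+1}/a_n| = [(n³ + 2n + 6)/((n+1)³ + 2(n+1) + 6)] · 49·4/(3·36) → 49/27 as n → ∞.
Since the exponent of (x + 1) increases by 2 each term, convergence requires |x + 1|² < 27/49, hence R = 3√3/7.

R = 3√3/7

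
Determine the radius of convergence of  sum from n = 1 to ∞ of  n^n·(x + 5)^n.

R = 0

By the Cauchy root test, |a_n|^(1/n) = n → ∞.
Since the n-th root of |a_n| is unbounded, the series converges only at x = -5; R = 0.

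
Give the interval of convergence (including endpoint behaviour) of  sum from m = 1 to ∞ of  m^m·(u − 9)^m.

Applying the root test, |a_m|^(1/m) = m → ∞.
Since the m-th root of |a_m| is unbounded, the series converges only at u = 9; R = 0.

{9}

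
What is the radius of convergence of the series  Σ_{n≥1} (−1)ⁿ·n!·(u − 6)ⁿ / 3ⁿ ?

R = 0

By the ratio test, |a_{n+1}/a_n| = (n+1) · 1/3 → ∞.
Since the ratio → ∞, the series diverges for every u ≠ 6, and R = 0.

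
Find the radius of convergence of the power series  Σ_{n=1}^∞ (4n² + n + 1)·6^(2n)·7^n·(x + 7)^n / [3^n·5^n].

By the ratio test, |a_{n+1}/a_n| = [(4(n+1)² + (n+1) + 1)/(4n² + n + 1)] · 36·7/(3·5) → 84/5.
The series converges when 84/5 · |x + 7| < 1, giving R = 5/84.

R = 5/84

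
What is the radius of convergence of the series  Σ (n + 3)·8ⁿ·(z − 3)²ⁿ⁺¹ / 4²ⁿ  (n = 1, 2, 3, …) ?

R = √2

Ratio test: |a_{n+1}/a_n| = [((n+1) + 3)/(n + 3)] · 8/16 → 1/2 as n → ∞.
Writing y = (z − 3)², the series in y has radius 2, so |z − 3| < √(2) and R = √2.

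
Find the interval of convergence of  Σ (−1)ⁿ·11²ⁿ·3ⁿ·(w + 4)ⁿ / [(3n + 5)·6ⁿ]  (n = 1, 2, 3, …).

(-486/121, -482/121]

By the ratio test, |a_{n+1}/a_n| = [(3n + 5)/(3(n+1) + 5)] · 121·3/6 → 121/2.
Convergence for |w + 4| · 121/2 < 1, i.e. |w + 4| < 2/121. So R = 2/121.
Endpoint w = -482/121: an alternating series whose terms decrease to 0 in absolute value, so it converges by the Leibniz criterion.
At w = -486/121: comparison with the harmonic series Σ 1/n shows the series diverges.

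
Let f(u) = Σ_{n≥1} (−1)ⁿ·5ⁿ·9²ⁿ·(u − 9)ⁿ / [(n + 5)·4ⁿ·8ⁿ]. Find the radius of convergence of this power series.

R = 32/405

Apply the ratio test: |a_{n+1}| / |a_n| = [(n + 5)/((n+1) + 5)] · 5·81/(4·8), which tends to 405/32 as n → ∞.
Hence the series converges for |u − 9| < 1/(405/32) = 32/405, so the radius of convergence is 32/405.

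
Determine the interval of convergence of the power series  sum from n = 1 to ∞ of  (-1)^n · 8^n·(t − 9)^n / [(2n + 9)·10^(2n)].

Apply the ratio test: |a_{n+1}| / |a_n| = [(2n + 9)/(2(n+1) + 9)] · 8/100, which tends to 2/25 as n → ∞.
Hence the series converges for |t − 9| < 1/(2/25) = 25/2, so the radius of convergence is 25/2.
At t = 43/2: an alternating series whose terms decrease to 0 in absolute value, so it converges by the Leibniz criterion.
When t = -7/2, comparison with the harmonic series Σ 1/n shows the series diverges.

(-7/2, 43/2]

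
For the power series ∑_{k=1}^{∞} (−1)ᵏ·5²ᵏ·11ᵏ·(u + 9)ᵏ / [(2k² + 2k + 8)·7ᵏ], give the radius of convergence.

R = 7/275

The ratio of consecutive coefficients is [(2k² + 2k + 8)/(2(k+1)² + 2(k+1) + 8)] · 25·11/7 → 275/7.
Hence the series converges for |u + 9| < 1/(275/7) = 7/275, so the radius of convergence is 7/275.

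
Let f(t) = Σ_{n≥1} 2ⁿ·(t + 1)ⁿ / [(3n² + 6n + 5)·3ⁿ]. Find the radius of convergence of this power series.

R = 3/2

Ratio test: |a_{n+1}/a_n| = [(3n² + 6n + 5)/(3(n+1)² + 6(n+1) + 5)] · 2/3 → 2/3 as n → ∞.
Thus R = 1/(2/3) = 3/2.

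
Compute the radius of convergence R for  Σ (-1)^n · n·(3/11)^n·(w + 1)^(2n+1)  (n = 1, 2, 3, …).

R = √33/3

Ratio test: |a_{n+1}/a_n| = [(n+1)/n] · 3/11 → 3/11 as n → ∞.
Successive powers of (w + 1) differ by 2, so the series converges when |w + 1|² · 3/11 < 1, i.e. |w + 1| < √(11/3). So R = √33/3.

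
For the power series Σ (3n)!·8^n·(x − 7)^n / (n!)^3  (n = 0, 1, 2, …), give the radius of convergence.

Ratio test: |a_{n+1}/a_n| = (3n+1)·(3n+2)·(3n+3)/(n+1)³ · 8 → 216 as n → ∞.
The series converges when 216 · |x − 7| < 1, giving R = 1/216.

R = 1/216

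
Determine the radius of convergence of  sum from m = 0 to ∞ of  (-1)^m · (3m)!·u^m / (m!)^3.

The ratio of consecutive coefficients is (3m+1)·(3m+2)·(3m+3)/(m+1)³ → 27.
Convergence for |u| · 27 < 1, i.e. |u| < 1/27. So R = 1/27.

R = 1/27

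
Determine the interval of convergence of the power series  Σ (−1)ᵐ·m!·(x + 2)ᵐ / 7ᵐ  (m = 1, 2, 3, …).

Apply the ratio test: |a_{m+1}| / |a_m| = (m+1) · 1/7, which tends to ∞ as m → ∞.
The terms grow without bound for any (x + 2) ≠ 0, so R = 0 (convergence only at x = -2).

{-2}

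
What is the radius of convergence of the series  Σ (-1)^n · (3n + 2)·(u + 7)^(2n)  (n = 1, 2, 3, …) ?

R = 1

By the ratio test, |a_{n+1}/a_n| = (3(n+1) + 2)/(3n + 2) → 1.
Writing y = (u + 7)², the series in y has radius 1, so |u + 7| < √(1) = 1 and R = 1.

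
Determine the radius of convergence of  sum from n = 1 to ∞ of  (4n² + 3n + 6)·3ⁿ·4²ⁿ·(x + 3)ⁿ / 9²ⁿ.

Apply the ratio test: |a_{n+1}| / |a_n| = [(4(n+1)² + 3(n+1) + 6)/(4n² + 3n + 6)] · 3·16/81, which tends to 16/27 as n → ∞.
Thus R = 1/(16/27) = 27/16.

R = 27/16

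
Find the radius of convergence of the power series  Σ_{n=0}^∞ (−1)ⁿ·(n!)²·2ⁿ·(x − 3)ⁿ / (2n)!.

Apply the ratio test: |a_{n+1}| / |a_n| = (n+1)²/[(2n+1)·(2n+2)] · 2, which tends to 1/2 as n → ∞.
The series converges when 1/2 · |x − 3| < 1, giving R = 2.

R = 2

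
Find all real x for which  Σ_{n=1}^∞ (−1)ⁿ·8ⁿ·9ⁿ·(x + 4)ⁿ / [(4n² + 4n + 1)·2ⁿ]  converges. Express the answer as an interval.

[-145/36, -143/36]

Apply the ratio test: |a_{n+1}| / |a_n| = [(4n² + 4n + 1)/(4(n+1)² + 4(n+1) + 1)] · 8·9/2, which tends to 36 as n → ∞.
Thus R = 1/(36) = 1/36.
Check x = -143/36: absolute convergence follows by limit comparison with Σ 1/n².
When x = -145/36, the series is dominated by a constant times Σ 1/n², which converges (p = 2 > 1).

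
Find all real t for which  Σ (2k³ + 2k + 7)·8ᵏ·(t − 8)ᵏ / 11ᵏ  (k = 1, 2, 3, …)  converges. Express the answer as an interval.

By the ratio test, |a_{k+1}/a_k| = [(2(k+1)³ + 2(k+1) + 7)/(2k³ + 2k + 7)] · 8/11 → 8/11.
Hence the series converges for |t − 8| < 1/(8/11) = 11/8, so the radius of convergence is 11/8.
Check t = 75/8: the terms do not tend to 0, so the series diverges.
At t = 53/8: the terms do not tend to 0, so the series diverges.

(53/8, 75/8)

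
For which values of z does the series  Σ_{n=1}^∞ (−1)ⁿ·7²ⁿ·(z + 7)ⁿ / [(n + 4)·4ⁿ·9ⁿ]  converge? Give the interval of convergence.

The ratio of consecutive coefficients is [(n + 4)/((n+1) + 4)] · 49/(4·9) → 49/36.
Convergence for |z + 7| · 49/36 < 1, i.e. |z + 7| < 36/49. So R = 36/49.
At z = -307/49: convergence follows from the alternating series test (terms decrease monotonically to 0).
Endpoint z = -379/49: comparison with the harmonic series Σ 1/n shows the series diverges.

(-379/49, -307/49]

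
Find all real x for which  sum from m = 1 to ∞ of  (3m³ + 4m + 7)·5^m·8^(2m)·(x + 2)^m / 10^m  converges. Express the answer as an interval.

The ratio of consecutive coefficients is [(3(m+1)³ + 4(m+1) + 7)/(3m³ + 4m + 7)] · 5·64/10 → 32.
Thus R = 1/(32) = 1/32.
At x = -63/32: the terms have absolute value of order m³, which does not tend to 0, so the series diverges by the divergence test.
Endpoint x = -65/32: the terms do not tend to 0, so the series diverges.

(-65/32, -63/32)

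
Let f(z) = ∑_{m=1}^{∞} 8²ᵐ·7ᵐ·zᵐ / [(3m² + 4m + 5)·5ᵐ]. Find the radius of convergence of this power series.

The ratio of consecutive coefficients is [(3m² + 4m + 5)/(3(m+1)² + 4(m+1) + 5)] · 64·7/5 → 448/5.
The series converges when 448/5 · |z| < 1, giving R = 5/448.

R = 5/448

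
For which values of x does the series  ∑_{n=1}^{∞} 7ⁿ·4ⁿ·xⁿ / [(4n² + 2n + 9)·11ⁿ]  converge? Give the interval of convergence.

Apply the ratio test: |a_{n+1}| / |a_n| = [(4n² + 2n + 9)/(4(n+1)² + 2(n+1) + 9)] · 7·4/11, which tends to 28/11 as n → ∞.
Convergence for |x| · 28/11 < 1, i.e. |x| < 11/28. So R = 11/28.
When x = 11/28, the series is dominated by a constant times Σ 1/n², which converges (p = 2 > 1).
Endpoint x = -11/28: absolute convergence follows by limit comparison with Σ 1/n².

[-11/28, 11/28]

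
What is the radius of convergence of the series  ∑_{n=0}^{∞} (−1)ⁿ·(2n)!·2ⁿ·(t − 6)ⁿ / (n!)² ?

R = 1/8

Ratio test: |a_{n+1}/a_n| = (2n+1)·(2n+2)/(n+1)² · 2 → 8 as n → ∞.
Convergence for |t − 6| · 8 < 1, i.e. |t − 6| < 1/8. So R = 1/8.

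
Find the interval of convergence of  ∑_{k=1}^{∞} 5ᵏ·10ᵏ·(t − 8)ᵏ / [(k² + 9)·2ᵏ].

By the ratio test, |a_{k+1}/a_k| = [(k² + 9)/((k+1)² + 9)] · 5·10/2 → 25.
Hence the series converges for |t − 8| < 1/(25) = 1/25, so the radius of convergence is 1/25.
Endpoint t = 201/25: the series is dominated by a constant times Σ 1/k², which converges (p = 2 > 1).
When t = 199/25, absolute convergence follows by limit comparison with Σ 1/k².

[199/25, 201/25]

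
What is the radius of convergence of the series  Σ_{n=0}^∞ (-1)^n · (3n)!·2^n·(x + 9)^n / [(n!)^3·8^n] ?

R = 4/27

The ratio of consecutive coefficients is (3n+1)·(3n+2)·(3n+3)/(n+1)³ · 2/8 → 27/4.
Convergence for |x + 9| · 27/4 < 1, i.e. |x + 9| < 4/27. So R = 4/27.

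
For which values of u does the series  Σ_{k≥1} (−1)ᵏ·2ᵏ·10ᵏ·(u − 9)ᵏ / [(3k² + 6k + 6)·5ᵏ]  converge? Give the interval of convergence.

Apply the ratio test: |a_{k+1}| / |a_k| = [(3k² + 6k + 6)/(3(k+1)² + 6(k+1) + 6)] · 2·10/5, which tends to 4 as k → ∞.
The series converges when 4 · |u − 9| < 1, giving R = 1/4.
At u = 37/4: absolute convergence follows by limit comparison with Σ 1/k².
When u = 35/4, the series is dominated by a constant times Σ 1/k², which converges (p = 2 > 1).

[35/4, 37/4]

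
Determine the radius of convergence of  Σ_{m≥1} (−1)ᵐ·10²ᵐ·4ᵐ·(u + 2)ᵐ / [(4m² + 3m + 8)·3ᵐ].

Apply the ratio test: |a_{m+1}| / |a_m| = [(4m² + 3m + 8)/(4(m+1)² + 3(m+1) + 8)] · 100·4/3, which tends to 400/3 as m → ∞.
Thus R = 1/(400/3) = 3/400.

R = 3/400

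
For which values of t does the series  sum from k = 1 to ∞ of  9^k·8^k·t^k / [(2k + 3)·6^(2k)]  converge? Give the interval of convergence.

[-1/2, 1/2)

Apply the ratio test: |a_{k+1}| / |a_k| = [(2k + 3)/(2(k+1) + 3)] · 9·8/36, which tends to 2 as k → ∞.
Convergence for |t| · 2 < 1, i.e. |t| < 1/2. So R = 1/2.
When t = 1/2, the terms behave like c/k; limit comparison with the harmonic series gives divergence.
When t = -1/2, the terms alternate in sign and decrease monotonically to 0 in absolute value (size ~ c/k), so the alternating series test gives convergence.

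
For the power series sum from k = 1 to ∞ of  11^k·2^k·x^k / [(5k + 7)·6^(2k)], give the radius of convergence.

Ratio test: |a_{k+1}/a_k| = [(5k + 7)/(5(k+1) + 7)] · 11·2/36 → 11/18 as k → ∞.
Convergence for |x| · 11/18 < 1, i.e. |x| < 18/11. So R = 18/11.

R = 18/11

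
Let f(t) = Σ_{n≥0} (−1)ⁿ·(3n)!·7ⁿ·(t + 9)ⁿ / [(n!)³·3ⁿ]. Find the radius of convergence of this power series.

R = 1/63

By the ratio test, |a_{n+1}/a_n| = (3n+1)·(3n+2)·(3n+3)/(n+1)³ · 7/3 → 63.
Hence the series converges for |t + 9| < 1/(63) = 1/63, so the radius of convergence is 1/63.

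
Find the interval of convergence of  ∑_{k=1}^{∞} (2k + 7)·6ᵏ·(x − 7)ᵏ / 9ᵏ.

(11/2, 17/2)

By the ratio test, |a_{k+1}/a_k| = [(2(k+1) + 7)/(2k + 7)] · 6/9 → 2/3.
Thus R = 1/(2/3) = 3/2.
Endpoint x = 17/2: the terms have absolute value of order k, which does not tend to 0, so the series diverges by the divergence test.
Endpoint x = 11/2: the terms have absolute value of order k, which does not tend to 0, so the series diverges by the divergence test.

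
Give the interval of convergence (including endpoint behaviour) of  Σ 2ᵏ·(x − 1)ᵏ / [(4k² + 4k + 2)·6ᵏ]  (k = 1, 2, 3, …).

[-2, 4]

Ratio test: |a_{k+1}/a_k| = [(4k² + 4k + 2)/(4(k+1)² + 4(k+1) + 2)] · 2/6 → 1/3 as k → ∞.
Convergence for |x − 1| · 1/3 < 1, i.e. |x − 1| < 3. So R = 3.
Check x = 4: absolute convergence follows by limit comparison with Σ 1/k².
At x = -2: the terms are on the order of 1/k², so the series converges absolutely by comparison with the p-series (p = 2 > 1).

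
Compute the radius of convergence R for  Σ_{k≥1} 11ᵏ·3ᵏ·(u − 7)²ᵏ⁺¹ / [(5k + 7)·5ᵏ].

R = √165/33

By the ratio test, |a_{k+1}/a_k| = [(5k + 7)/(5(k+1) + 7)] · 11·3/5 → 33/5.
Since the exponent of (u − 7) increases by 2 each term, convergence requires |u − 7|² < 5/33, hence R = √165/33.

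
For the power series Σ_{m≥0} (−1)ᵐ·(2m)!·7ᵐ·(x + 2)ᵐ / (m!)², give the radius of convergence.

The ratio of consecutive coefficients is (2m+1)·(2m+2)/(m+1)² · 7 → 28.
Hence the series converges for |x + 2| < 1/(28) = 1/28, so the radius of convergence is 1/28.

R = 1/28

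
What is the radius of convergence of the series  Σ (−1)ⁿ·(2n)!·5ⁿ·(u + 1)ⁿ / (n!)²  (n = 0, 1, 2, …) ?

R = 1/20

The ratio of consecutive coefficients is (2n+1)·(2n+2)/(n+1)² · 5 → 20.
The series converges when 20 · |u + 1| < 1, giving R = 1/20.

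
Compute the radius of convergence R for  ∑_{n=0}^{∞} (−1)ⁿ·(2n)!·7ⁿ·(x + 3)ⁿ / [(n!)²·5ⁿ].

R = 5/28

Apply the ratio test: |a_{n+1}| / |a_n| = (2n+1)·(2n+2)/(n+1)² · 7/5, which tends to 28/5 as n → ∞.
The series converges when 28/5 · |x + 3| < 1, giving R = 5/28.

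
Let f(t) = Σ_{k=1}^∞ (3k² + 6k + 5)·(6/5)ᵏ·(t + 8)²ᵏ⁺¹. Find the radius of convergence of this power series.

Ratio test: |a_{k+1}/a_k| = [(3(k+1)² + 6(k+1) + 5)/(3k² + 6k + 5)] · 6/5 → 6/5 as k → ∞.
Since the exponent of (t + 8) increases by 2 each term, convergence requires |t + 8|² < 5/6, hence R = √30/6.

R = √30/6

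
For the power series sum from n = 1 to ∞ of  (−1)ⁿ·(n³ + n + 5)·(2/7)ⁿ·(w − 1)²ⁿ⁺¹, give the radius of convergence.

Ratio test: |a_{n+1}/a_n| = [((n+1)³ + (n+1) + 5)/(n³ + n + 5)] · 2/7 → 2/7 as n → ∞.
Writing y = (w − 1)², the series in y has radius 7/2, so |w − 1| < √(7/2) and R = √14/2.

R = √14/2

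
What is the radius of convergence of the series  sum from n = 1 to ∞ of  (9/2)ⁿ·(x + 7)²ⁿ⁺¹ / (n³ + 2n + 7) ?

R = √2/3

Apply the ratio test: |a_{n+1}| / |a_n| = [(n³ + 2n + 7)/((n+1)³ + 2(n+1) + 7)] · 9/2, which tends to 9/2 as n → ∞.
Since the exponent of (x + 7) increases by 2 each term, convergence requires |x + 7|² < 2/9, hence R = √2/3.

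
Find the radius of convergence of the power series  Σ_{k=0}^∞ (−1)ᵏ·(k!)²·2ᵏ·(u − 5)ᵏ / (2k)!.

R = 2

By the ratio test, |a_{k+1}/a_k| = (k+1)²/[(2k+1)·(2k+2)] · 2 → 1/2.
Thus R = 1/(1/2) = 2.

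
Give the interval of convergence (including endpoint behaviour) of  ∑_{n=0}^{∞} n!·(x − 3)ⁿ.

{3}

Ratio test: |a_{n+1}/a_n| = (n+1) → ∞ as n → ∞.
The ratio grows without bound, so the series diverges whenever (x − 3) ≠ 0; it converges only at x = 3. R = 0.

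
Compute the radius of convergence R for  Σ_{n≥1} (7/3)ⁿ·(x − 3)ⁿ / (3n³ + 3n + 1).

The ratio of consecutive coefficients is [(3n³ + 3n + 1)/(3(n+1)³ + 3(n+1) + 1)] · 7/3 → 7/3.
The series converges when 7/3 · |x − 3| < 1, giving R = 3/7.

R = 3/7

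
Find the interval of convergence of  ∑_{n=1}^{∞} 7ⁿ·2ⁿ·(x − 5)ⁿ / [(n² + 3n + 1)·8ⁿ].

Ratio test: |a_{n+1}/a_n| = [(n² + 3n + 1)/((n+1)² + 3(n+1) + 1)] · 7·2/8 → 7/4 as n → ∞.
The series converges when 7/4 · |x − 5| < 1, giving R = 4/7.
When x = 39/7, the series is dominated by a constant times Σ 1/n², which converges (p = 2 > 1).
When x = 31/7, the series is dominated by a constant times Σ 1/n², which converges (p = 2 > 1).

[31/7, 39/7]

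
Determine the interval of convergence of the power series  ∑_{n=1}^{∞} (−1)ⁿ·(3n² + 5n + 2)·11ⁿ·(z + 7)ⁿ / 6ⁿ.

(-83/11, -71/11)

By the ratio test, |a_{n+1}/a_n| = [(3(n+1)² + 5(n+1) + 2)/(3n² + 5n + 2)] · 11/6 → 11/6.
Convergence for |z + 7| · 11/6 < 1, i.e. |z + 7| < 6/11. So R = 6/11.
Check z = -71/11: the n-th term does not approach 0; divergence by the term test.
When z = -83/11, the n-th term does not approach 0; divergence by the term test.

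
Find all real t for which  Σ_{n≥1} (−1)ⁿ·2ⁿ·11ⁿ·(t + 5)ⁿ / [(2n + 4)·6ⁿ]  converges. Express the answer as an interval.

The ratio of consecutive coefficients is [(2n + 4)/(2(n+1) + 4)] · 2·11/6 → 11/3.
Thus R = 1/(11/3) = 3/11.
When t = -52/11, the terms alternate in sign and decrease monotonically to 0 in absolute value (size ~ c/n), so the alternating series test gives convergence.
Endpoint t = -58/11: the terms are asymptotic to a nonzero constant times 1/n, so the series diverges by limit comparison with Σ 1/n.

(-58/11, -52/11]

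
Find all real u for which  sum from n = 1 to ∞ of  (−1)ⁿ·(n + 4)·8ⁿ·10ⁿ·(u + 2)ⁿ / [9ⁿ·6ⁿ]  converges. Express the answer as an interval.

(-107/40, -53/40)

The ratio of consecutive coefficients is [((n+1) + 4)/(n + 4)] · 8·10/(9·6) → 40/27.
The series converges when 40/27 · |u + 2| < 1, giving R = 27/40.
Check u = -53/40: the n-th term does not approach 0; divergence by the term test.
When u = -107/40, the terms do not tend to 0, so the series diverges.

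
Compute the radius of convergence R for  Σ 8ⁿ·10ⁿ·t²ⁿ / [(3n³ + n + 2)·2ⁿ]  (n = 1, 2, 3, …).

R = √10/20

The ratio of consecutive coefficients is [(3n³ + n + 2)/(3(n+1)³ + (n+1) + 2)] · 8·10/2 → 40.
Successive powers of t differ by 2, so the series converges when |t|² · 40 < 1, i.e. |t| < √(1/40). So R = √10/20.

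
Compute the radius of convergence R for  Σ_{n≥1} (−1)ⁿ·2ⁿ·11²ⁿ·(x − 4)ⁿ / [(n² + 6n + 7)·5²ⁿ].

Ratio test: |a_{n+1}/a_n| = [(n² + 6n + 7)/((n+1)² + 6(n+1) + 7)] · 2·121/25 → 242/25 as n → ∞.
Convergence for |x − 4| · 242/25 < 1, i.e. |x − 4| < 25/242. So R = 25/242.

R = 25/242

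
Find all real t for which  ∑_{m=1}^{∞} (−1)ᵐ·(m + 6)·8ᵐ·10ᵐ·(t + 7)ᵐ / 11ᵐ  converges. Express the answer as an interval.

(-571/80, -549/80)

Ratio test: |a_{m+1}/a_m| = [((m+1) + 6)/(m + 6)] · 8·10/11 → 80/11 as m → ∞.
Convergence for |t + 7| · 80/11 < 1, i.e. |t + 7| < 11/80. So R = 11/80.
When t = -549/80, the m-th term does not approach 0; divergence by the term test.
Check t = -571/80: the terms do not tend to 0, so the series diverges.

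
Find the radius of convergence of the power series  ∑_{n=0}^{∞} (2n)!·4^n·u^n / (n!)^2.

R = 1/16

Apply the ratio test: |a_{n+1}| / |a_n| = (2n+1)·(2n+2)/(n+1)² · 4, which tends to 16 as n → ∞.
The series converges when 16 · |u| < 1, giving R = 1/16.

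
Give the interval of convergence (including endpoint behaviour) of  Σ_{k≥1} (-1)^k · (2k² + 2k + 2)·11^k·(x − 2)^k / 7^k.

(15/11, 29/11)

Apply the ratio test: |a_{k+1}| / |a_k| = [(2(k+1)² + 2(k+1) + 2)/(2k² + 2k + 2)] · 11/7, which tends to 11/7 as k → ∞.
Hence the series converges for |x − 2| < 1/(11/7) = 7/11, so the radius of convergence is 7/11.
Check x = 29/11: the terms do not tend to 0, so the series diverges.
When x = 15/11, the terms have absolute value of order k², which does not tend to 0, so the series diverges by the divergence test.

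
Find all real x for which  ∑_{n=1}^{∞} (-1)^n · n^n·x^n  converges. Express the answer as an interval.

Root test: |a_n|^(1/n) = n → ∞.
Since the n-th root of |a_n| is unbounded, the series converges only at x = 0; R = 0.

{0}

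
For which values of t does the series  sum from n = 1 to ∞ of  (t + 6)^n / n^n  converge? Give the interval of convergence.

(−∞, ∞)

Applying the root test, |a_n|^(1/n) = 1/n → 0.
Since the n-th root of |a_n| tends to 0, the series converges for all real t; R = ∞.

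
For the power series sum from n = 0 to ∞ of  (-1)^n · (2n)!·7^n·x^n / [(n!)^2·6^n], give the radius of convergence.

Apply the ratio test: |a_{n+1}| / |a_n| = (2n+1)·(2n+2)/(n+1)² · 7/6, which tends to 14/3 as n → ∞.
The series converges when 14/3 · |x| < 1, giving R = 3/14.

R = 3/14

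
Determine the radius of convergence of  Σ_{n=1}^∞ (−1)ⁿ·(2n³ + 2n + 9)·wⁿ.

Ratio test: |a_{n+1}/a_n| = (2(n+1)³ + 2(n+1) + 9)/(2n³ + 2n + 9) → 1 as n → ∞.
So the series converges when |w| < 1 and diverges when |w| > 1; R = 1.

R = 1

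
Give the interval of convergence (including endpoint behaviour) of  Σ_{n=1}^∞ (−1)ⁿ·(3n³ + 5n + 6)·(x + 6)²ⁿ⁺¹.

The ratio of consecutive coefficients is (3(n+1)³ + 5(n+1) + 6)/(3n³ + 5n + 6) → 1.
Writing y = (x + 6)², the series in y has radius 1, so |x + 6| < √(1) = 1 and R = 1.
Check x = -5: the terms do not tend to 0, so the series diverges.
Check x = -7: the n-th term does not approach 0; divergence by the term test.

(-7, -5)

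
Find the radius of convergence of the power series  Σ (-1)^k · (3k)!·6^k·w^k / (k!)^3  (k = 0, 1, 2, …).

Apply the ratio test: |a_{k+1}| / |a_k| = (3k+1)·(3k+2)·(3k+3)/(k+1)³ · 6, which tends to 162 as k → ∞.
Thus R = 1/(162) = 1/162.

R = 1/162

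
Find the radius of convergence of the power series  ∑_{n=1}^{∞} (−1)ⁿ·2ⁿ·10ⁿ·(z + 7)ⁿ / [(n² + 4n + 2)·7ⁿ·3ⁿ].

R = 21/20

The ratio of consecutive coefficients is [(n² + 4n + 2)/((n+1)² + 4(n+1) + 2)] · 2·10/(7·3) → 20/21.
The series converges when 20/21 · |z + 7| < 1, giving R = 21/20.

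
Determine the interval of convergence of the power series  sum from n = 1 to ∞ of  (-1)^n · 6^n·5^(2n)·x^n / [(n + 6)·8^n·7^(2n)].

(-196/75, 196/75]

The ratio of consecutive coefficients is [(n + 6)/((n+1) + 6)] · 6·25/(8·49) → 75/196.
Thus R = 1/(75/196) = 196/75.
Endpoint x = 196/75: the terms alternate in sign and decrease monotonically to 0 in absolute value (size ~ c/n), so the alternating series test gives convergence.
Endpoint x = -196/75: the terms are asymptotic to a nonzero constant times 1/n, so the series diverges by limit comparison with Σ 1/n.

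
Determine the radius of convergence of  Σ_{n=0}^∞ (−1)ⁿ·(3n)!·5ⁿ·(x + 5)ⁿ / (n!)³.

By the ratio test, |a_{n+1}/a_n| = (3n+1)·(3n+2)·(3n+3)/(n+1)³ · 5 → 135.
The series converges when 135 · |x + 5| < 1, giving R = 1/135.

R = 1/135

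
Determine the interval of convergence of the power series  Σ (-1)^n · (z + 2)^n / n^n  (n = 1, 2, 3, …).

(−∞, ∞)

Root test: |a_n|^(1/n) = 1/n → 0.
Since the n-th root of |a_n| tends to 0, the series converges for all real z; R = ∞.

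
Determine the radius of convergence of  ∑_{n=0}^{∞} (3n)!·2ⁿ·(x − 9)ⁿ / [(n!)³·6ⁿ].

R = 1/9

Ratio test: |a_{n+1}/a_n| = (3n+1)·(3n+2)·(3n+3)/(n+1)³ · 2/6 → 9 as n → ∞.
Convergence for |x − 9| · 9 < 1, i.e. |x − 9| < 1/9. So R = 1/9.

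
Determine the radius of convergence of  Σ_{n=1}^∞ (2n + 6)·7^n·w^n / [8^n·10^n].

Apply the ratio test: |a_{n+1}| / |a_n| = [(2(n+1) + 6)/(2n + 6)] · 7/(8·10), which tends to 7/80 as n → ∞.
Hence the series converges for |w| < 1/(7/80) = 80/7, so the radius of convergence is 80/7.

R = 80/7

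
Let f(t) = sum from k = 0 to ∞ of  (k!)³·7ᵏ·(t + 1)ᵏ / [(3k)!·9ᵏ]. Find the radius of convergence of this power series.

R = 243/7

Apply the ratio test: |a_{k+1}| / |a_k| = (k+1)³/[(3k+1)·(3k+2)·(3k+3)] · 7/9, which tends to 7/243 as k → ∞.
Convergence for |t + 1| · 7/243 < 1, i.e. |t + 1| < 243/7. So R = 243/7.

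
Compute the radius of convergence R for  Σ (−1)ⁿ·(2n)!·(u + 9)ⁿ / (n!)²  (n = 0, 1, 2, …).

By the ratio test, |a_{n+1}/a_n| = (2n+1)·(2n+2)/(n+1)² → 4.
Convergence for |u + 9| · 4 < 1, i.e. |u + 9| < 1/4. So R = 1/4.

R = 1/4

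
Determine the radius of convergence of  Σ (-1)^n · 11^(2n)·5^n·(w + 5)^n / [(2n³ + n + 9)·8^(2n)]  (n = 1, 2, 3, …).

R = 64/605

The ratio of consecutive coefficients is [(2n³ + n + 9)/(2(n+1)³ + (n+1) + 9)] · 121·5/64 → 605/64.
The series converges when 605/64 · |w + 5| < 1, giving R = 64/605.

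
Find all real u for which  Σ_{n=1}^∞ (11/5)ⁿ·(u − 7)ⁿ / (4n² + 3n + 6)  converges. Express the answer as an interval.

Apply the ratio test: |a_{n+1}| / |a_n| = [(4n² + 3n + 6)/(4(n+1)² + 3(n+1) + 6)] · 11/5, which tends to 11/5 as n → ∞.
Convergence for |u − 7| · 11/5 < 1, i.e. |u − 7| < 5/11. So R = 5/11.
Endpoint u = 82/11: the series is dominated by a constant times Σ 1/n², which converges (p = 2 > 1).
When u = 72/11, the terms are on the order of 1/n², so the series converges absolutely by comparison with the p-series (p = 2 > 1).

[72/11, 82/11]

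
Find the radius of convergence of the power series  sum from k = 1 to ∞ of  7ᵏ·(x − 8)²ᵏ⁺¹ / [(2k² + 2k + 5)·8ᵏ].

Ratio test: |a_{k+1}/a_k| = [(2k² + 2k + 5)/(2(k+1)² + 2(k+1) + 5)] · 7/8 → 7/8 as k → ∞.
Writing y = (x − 8)², the series in y has radius 8/7, so |x − 8| < √(8/7) and R = 2√14/7.

R = 2√14/7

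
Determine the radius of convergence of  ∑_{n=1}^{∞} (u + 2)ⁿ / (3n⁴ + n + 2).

Apply the ratio test: |a_{n+1}| / |a_n| = (3n⁴ + n + 2)/(3(n+1)⁴ + (n+1) + 2), which tends to 1 as n → ∞.
So the series converges when |u + 2| < 1 and diverges when |u + 2| > 1; R = 1.

R = 1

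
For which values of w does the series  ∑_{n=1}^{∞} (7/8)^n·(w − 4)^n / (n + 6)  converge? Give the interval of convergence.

The ratio of consecutive coefficients is [(n + 6)/((n+1) + 6)] · 7/8 → 7/8.
Thus R = 1/(7/8) = 8/7.
Endpoint w = 36/7: comparison with the harmonic series Σ 1/n shows the series diverges.
Check w = 20/7: the terms alternate in sign and decrease monotonically to 0 in absolute value (size ~ c/n), so the alternating series test gives convergence.

[20/7, 36/7)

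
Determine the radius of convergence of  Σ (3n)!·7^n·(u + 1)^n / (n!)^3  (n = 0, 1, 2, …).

By the ratio test, |a_{n+1}/a_n| = (3n+1)·(3n+2)·(3n+3)/(n+1)³ · 7 → 189.
Thus R = 1/(189) = 1/189.

R = 1/189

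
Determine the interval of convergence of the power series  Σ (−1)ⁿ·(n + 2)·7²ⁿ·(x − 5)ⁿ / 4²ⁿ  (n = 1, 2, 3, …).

(229/49, 261/49)

Ratio test: |a_{n+1}/a_n| = [((n+1) + 2)/(n + 2)] · 49/16 → 49/16 as n → ∞.
Thus R = 1/(49/16) = 16/49.
Check x = 261/49: the n-th term does not approach 0; divergence by the term test.
When x = 229/49, the terms have absolute value of order n, which does not tend to 0, so the series diverges by the divergence test.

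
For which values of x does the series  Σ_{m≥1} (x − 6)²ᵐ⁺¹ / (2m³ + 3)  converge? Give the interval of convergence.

[5, 7]

Ratio test: |a_{m+1}/a_m| = (2m³ + 3)/(2(m+1)³ + 3) → 1 as m → ∞.
Since the exponent of (x − 6) increases by 2 each term, convergence requires |x − 6|² < 1, hence R = 1.
At x = 7: absolute convergence follows by limit comparison with Σ 1/m³.
Endpoint x = 5: the terms are on the order of 1/m³, so the series converges absolutely by comparison with the p-series (p = 3 > 1).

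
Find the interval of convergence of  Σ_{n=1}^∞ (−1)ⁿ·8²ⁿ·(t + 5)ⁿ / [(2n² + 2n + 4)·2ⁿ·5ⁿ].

[-165/32, -155/32]

The ratio of consecutive coefficients is [(2n² + 2n + 4)/(2(n+1)² + 2(n+1) + 4)] · 64/(2·5) → 32/5.
Convergence for |t + 5| · 32/5 < 1, i.e. |t + 5| < 5/32. So R = 5/32.
Check t = -155/32: the series is dominated by a constant times Σ 1/n², which converges (p = 2 > 1).
At t = -165/32: the terms are on the order of 1/n², so the series converges absolutely by comparison with the p-series (p = 2 > 1).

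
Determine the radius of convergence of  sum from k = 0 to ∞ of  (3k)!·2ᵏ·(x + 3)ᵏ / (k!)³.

R = 1/54

The ratio of consecutive coefficients is (3k+1)·(3k+2)·(3k+3)/(k+1)³ · 2 → 54.
Convergence for |x + 3| · 54 < 1, i.e. |x + 3| < 1/54. So R = 1/54.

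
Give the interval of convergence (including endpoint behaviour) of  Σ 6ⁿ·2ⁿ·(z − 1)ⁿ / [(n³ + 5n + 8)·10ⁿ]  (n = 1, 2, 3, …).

By the ratio test, |a_{n+1}/a_n| = [(n³ + 5n + 8)/((n+1)³ + 5(n+1) + 8)] · 6·2/10 → 6/5.
Convergence for |z − 1| · 6/5 < 1, i.e. |z − 1| < 5/6. So R = 5/6.
At z = 11/6: absolute convergence follows by limit comparison with Σ 1/n³.
Check z = 1/6: the terms are on the order of 1/n³, so the series converges absolutely by comparison with the p-series (p = 3 > 1).

[1/6, 11/6]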